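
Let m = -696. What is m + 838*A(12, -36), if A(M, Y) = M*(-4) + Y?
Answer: -71088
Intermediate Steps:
A(M, Y) = Y - 4*M (A(M, Y) = -4*M + Y = Y - 4*M)
m + 838*A(12, -36) = -696 + 838*(-36 - 4*12) = -696 + 838*(-36 - 48) = -696 + 838*(-84) = -696 - 70392 = -71088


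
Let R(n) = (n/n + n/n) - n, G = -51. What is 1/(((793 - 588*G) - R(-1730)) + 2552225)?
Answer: 1/2581274 ≈ 3.8741e-7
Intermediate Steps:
R(n) = 2 - n (R(n) = (1 + 1) - n = 2 - n)
1/(((793 - 588*G) - R(-1730)) + 2552225) = 1/(((793 - 588*(-51)) - (2 - 1*(-1730))) + 2552225) = 1/(((793 + 29988) - (2 + 1730)) + 2552225) = 1/((30781 - 1*1732) + 2552225) = 1/((30781 - 1732) + 2552225) = 1/(29049 + 2552225) = 1/2581274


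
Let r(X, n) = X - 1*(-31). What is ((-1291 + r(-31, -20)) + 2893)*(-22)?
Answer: -35244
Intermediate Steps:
r(X, n) = 31 + X (r(X, n) = X + 31 = 31 + X)
((-1291 + r(-31, -20)) + 2893)*(-22) = ((-1291 + (31 - 31)) + 2893)*(-22) = ((-1291 + 0) + 2893)*(-22) = (-1291 + 2893)*(-22) = 1602*(-22) = -35244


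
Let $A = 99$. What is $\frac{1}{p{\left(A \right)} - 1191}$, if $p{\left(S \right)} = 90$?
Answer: $- \frac{1}{1101} \approx -0.00090826$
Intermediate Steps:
$\frac{1}{p{\left(A \right)} - 1191} = \frac{1}{90 - 1191} = \frac{1}{-1101} = - \frac{1}{1101}$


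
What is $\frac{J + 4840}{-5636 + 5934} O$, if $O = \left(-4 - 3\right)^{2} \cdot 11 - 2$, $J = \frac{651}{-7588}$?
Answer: $\frac{2817352779}{323032} \approx 8721.6$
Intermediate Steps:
$J = - \frac{93}{1084}$ ($J = 651 \left(- \frac{1}{7588}\right) = - \frac{93}{1084} \approx -0.085793$)
$O = 537$ ($O = \left(-7\right)^{2} \cdot 11 - 2 = 49 \cdot 11 - 2 = 539 - 2 = 537$)
$\frac{J + 4840}{-5636 + 5934} O = \frac{- \frac{93}{1084} + 4840}{-5636 + 5934} \cdot 537 = \frac{5246467}{1084 \cdot 298} \cdot 537 = \frac{5246467}{1084} \cdot \frac{1}{298} \cdot 537 = \frac{5246467}{323032} \cdot 537 = \frac{2817352779}{323032}$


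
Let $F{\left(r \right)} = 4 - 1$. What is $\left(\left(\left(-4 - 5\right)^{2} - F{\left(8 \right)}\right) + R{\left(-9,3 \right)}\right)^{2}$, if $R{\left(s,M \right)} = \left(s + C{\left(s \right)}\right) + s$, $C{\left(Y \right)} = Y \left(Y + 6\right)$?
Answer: $7569$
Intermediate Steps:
$F{\left(r \right)} = 3$
$C{\left(Y \right)} = Y \left(6 + Y\right)$
$R{\left(s,M \right)} = 2 s + s \left(6 + s\right)$ ($R{\left(s,M \right)} = \left(s + s \left(6 + s\right)\right) + s = 2 s + s \left(6 + s\right)$)
$\left(\left(\left(-4 - 5\right)^{2} - F{\left(8 \right)}\right) + R{\left(-9,3 \right)}\right)^{2} = \left(\left(\left(-4 - 5\right)^{2} - 3\right) - 9 \left(8 - 9\right)\right)^{2} = \left(\left(\left(-9\right)^{2} - 3\right) - -9\right)^{2} = \left(\left(81 - 3\right) + 9\right)^{2} = \left(78 + 9\right)^{2} = 87^{2} = 7569$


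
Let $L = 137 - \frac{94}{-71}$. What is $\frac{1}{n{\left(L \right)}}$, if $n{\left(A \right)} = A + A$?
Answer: $\frac{71}{19642} \approx 0.0036147$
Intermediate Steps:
$L = \frac{9821}{71}$ ($L = 137 - - \frac{94}{71} = 137 + \frac{94}{71} = \frac{9821}{71} \approx 138.32$)
$n{\left(A \right)} = 2 A$
$\frac{1}{n{\left(L \right)}} = \frac{1}{2 \cdot \frac{9821}{71}} = \frac{1}{\frac{19642}{71}} = \frac{71}{19642}$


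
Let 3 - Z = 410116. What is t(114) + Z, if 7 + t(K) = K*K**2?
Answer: 1071424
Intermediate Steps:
Z = -410113 (Z = 3 - 1*410116 = 3 - 410116 = -410113)
t(K) = -7 + K**3 (t(K) = -7 + K*K**2 = -7 + K**3)
t(114) + Z = (-7 + 114**3) - 410113 = (-7 + 1481544) - 410113 = 1481537 - 410113 = 1071424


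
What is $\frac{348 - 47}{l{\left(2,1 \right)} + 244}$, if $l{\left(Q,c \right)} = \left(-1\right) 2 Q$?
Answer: $\frac{301}{240} \approx 1.2542$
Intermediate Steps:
$l{\left(Q,c \right)} = - 2 Q$
$\frac{348 - 47}{l{\left(2,1 \right)} + 244} = \frac{348 - 47}{\left(-2\right) 2 + 244} = \frac{301}{-4 + 244} = \frac{301}{240}$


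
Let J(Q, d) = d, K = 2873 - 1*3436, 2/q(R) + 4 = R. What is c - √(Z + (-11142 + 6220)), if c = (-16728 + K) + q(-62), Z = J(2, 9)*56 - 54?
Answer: -570604/33 - 2*I*√1118 ≈ -17291.0 - 66.873*I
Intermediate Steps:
q(R) = 2/(-4 + R)
K = -563 (K = 2873 - 3436 = -563)
Z = 450 (Z = 9*56 - 54 = 504 - 54 = 450)
c = -570604/33 (c = (-16728 - 563) + 2/(-4 - 62) = -17291 + 2/(-66) = -17291 + 2*(-1/66) = -17291 - 1/33 = -570604/33 ≈ -17291.)
c - √(Z + (-11142 + 6220)) = -570604/33 - √(450 + (-11142 + 6220)) = -570604/33 - √(450 - 4922) = -570604/33 - √(-4472) = -570604/33 - 2*I*√1118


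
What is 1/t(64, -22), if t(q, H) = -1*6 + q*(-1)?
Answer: -1/70 ≈ -0.014286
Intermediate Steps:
t(q, H) = -6 - q
1/t(64, -22) = 1/(-6 - 1*64) = 1/(-6 - 64) = 1/(-70) = -1/70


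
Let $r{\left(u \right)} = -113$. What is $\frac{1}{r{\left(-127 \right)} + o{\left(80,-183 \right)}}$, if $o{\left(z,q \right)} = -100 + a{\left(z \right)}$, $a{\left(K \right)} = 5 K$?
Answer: $\frac{1}{187} \approx 0.0053476$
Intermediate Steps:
$o{\left(z,q \right)} = -100 + 5 z$
$\frac{1}{r{\left(-127 \right)} + o{\left(80,-183 \right)}} = \frac{1}{-113 + \left(-100 + 5 \cdot 80\right)} = \frac{1}{-113 + \left(-100 + 400\right)} = \frac{1}{-113 + 300} = \frac{1}{187}$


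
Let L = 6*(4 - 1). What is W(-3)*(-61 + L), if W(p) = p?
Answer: 129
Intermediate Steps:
L = 18 (L = 6*3 = 18)
W(-3)*(-61 + L) = -3*(-61 + 18) = -3*(-43) = 129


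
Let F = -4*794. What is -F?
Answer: 3176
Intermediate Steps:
F = -3176
-F = -1*(-3176) = 3176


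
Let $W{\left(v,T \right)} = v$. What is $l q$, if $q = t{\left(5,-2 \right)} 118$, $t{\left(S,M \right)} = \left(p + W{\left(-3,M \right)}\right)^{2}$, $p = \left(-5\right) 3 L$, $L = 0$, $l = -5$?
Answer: $-5310$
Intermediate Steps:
$p = 0$ ($p = \left(-5\right) 3 \cdot 0 = \left(-15\right) 0 = 0$)
$t{\left(S,M \right)} = 9$ ($t{\left(S,M \right)} = \left(0 - 3\right)^{2} = \left(-3\right)^{2} = 9$)
$q = 1062$ ($q = 9 \cdot 118 = 1062$)
$l q = \left(-5\right) 1062 = -5310$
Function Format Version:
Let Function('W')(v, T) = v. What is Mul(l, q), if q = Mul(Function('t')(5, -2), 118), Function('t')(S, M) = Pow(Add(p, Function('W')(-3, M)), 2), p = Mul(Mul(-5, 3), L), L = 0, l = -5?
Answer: -5310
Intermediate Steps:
p = 0 (p = Mul(Mul(-5, 3), 0) = Mul(-15, 0) = 0)
Function('t')(S, M) = 9 (Function('t')(S, M) = Pow(Add(0, -3), 2) = Pow(-3, 2) = 9)
q = 1062 (q = Mul(9, 118) = 1062)
Mul(l, q) = Mul(-5, 1062) = -5310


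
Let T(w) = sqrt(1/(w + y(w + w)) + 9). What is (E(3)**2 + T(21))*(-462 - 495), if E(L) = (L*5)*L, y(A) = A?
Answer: -1937925 - 638*sqrt(994)/7 ≈ -1.9408e+6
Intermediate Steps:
E(L) = 5*L**2 (E(L) = (5*L)*L = 5*L**2)
T(w) = sqrt(9 + 1/(3*w)) (T(w) = sqrt(1/(w + (w + w)) + 9) = sqrt(1/(w + 2*w) + 9) = sqrt(1/(3*w) + 9) = sqrt(9 + 1/(3*w)))
(E(3)**2 + T(21))*(-462 - 495) = ((5*3**2)**2 + sqrt(81 + 3/21)/3)*(-462 - 495) = ((5*9)**2 + sqrt(81 + 3*(1/21))/3)*(-957) = (45**2 + sqrt(81 + 1/7)/3)*(-957) = (2025 + sqrt(568/7)/3)*(-957) = (2025 + (2*sqrt(994)/7)/3)*(-957) = (2025 + 2*sqrt(994)/21)*(-957) = -1937925 - 638*sqrt(994)/7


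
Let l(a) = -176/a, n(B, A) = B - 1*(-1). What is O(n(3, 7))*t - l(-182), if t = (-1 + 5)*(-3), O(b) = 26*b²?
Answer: -454360/91 ≈ -4993.0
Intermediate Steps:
n(B, A) = 1 + B (n(B, A) = B + 1 = 1 + B)
t = -12 (t = 4*(-3) = -12)
O(n(3, 7))*t - l(-182) = (26*(1 + 3)²)*(-12) - (-176)/(-182) = (26*4²)*(-12) - (-176)*(-1)/182 = (26*16)*(-12) - 1*88/91 = 416*(-12) - 88/91 = -4992 - 88/91 = -454360/91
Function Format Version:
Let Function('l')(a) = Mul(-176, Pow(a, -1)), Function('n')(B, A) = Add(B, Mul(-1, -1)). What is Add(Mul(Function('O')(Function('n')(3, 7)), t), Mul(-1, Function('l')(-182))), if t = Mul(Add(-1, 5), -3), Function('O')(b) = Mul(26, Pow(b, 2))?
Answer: Rational(-454360, 91) ≈ -4993.0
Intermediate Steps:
Function('n')(B, A) = Add(1, B) (Function('n')(B, A) = Add(B, 1) = Add(1, B))
t = -12 (t = Mul(4, -3) = -12)
Add(Mul(Function('O')(Function('n')(3, 7)), t), Mul(-1, Function('l')(-182))) = Add(Mul(Mul(26, Pow(Add(1, 3), 2)), -12), Mul(-1, Mul(-176, Pow(-182, -1)))) = Add(Mul(Mul(26, Pow(4, 2)), -12), Mul(-1, Mul(-176, Rational(-1, 182)))) = Add(Mul(Mul(26, 16), -12), Mul(-1, Rational(88, 91))) = Add(Mul(416, -12), Rational(-88, 91)) = Add(-4992, Rational(-88, 91)) = Rational(-454360, 91)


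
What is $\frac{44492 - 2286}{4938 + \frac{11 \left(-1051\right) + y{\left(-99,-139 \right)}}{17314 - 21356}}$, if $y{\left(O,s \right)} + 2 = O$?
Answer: $\frac{85298326}{9985529} \approx 8.5422$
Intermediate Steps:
$y{\left(O,s \right)} = -2 + O$
$\frac{44492 - 2286}{4938 + \frac{11 \left(-1051\right) + y{\left(-99,-139 \right)}}{17314 - 21356}} = \frac{44492 - 2286}{4938 + \frac{11 \left(-1051\right) - 101}{17314 - 21356}} = \frac{44492 - 2286}{4938 + \frac{-11561 - 101}{-4042}} = \frac{44492 - 2286}{4938 - - \frac{5831}{2021}} = \frac{42206}{4938 + \frac{5831}{2021}} = \frac{42206}{\frac{9985529}{2021}} = 42206 \cdot \frac{2021}{9985529} = \frac{85298326}{9985529}$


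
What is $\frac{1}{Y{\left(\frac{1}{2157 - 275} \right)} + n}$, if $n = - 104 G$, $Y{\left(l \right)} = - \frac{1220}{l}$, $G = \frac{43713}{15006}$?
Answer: $- \frac{2501}{5743153732} \approx -4.3548 \cdot 10^{-7}$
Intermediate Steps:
$G = \frac{14571}{5002}$ ($G = 43713 \cdot \frac{1}{15006} = \frac{14571}{5002} \approx 2.913$)
$n = - \frac{757692}{2501}$ ($n = \left(-104\right) \frac{14571}{5002} = - \frac{757692}{2501} \approx -302.96$)
$\frac{1}{Y{\left(\frac{1}{2157 - 275} \right)} + n} = \frac{1}{- \frac{1220}{\frac{1}{2157 - 275}} - \frac{757692}{2501}} = \frac{1}{- \frac{1220}{\frac{1}{1882}} - \frac{757692}{2501}} = \frac{1}{- 1220 \frac{1}{\frac{1}{1882}} - \frac{757692}{2501}} = \frac{1}{\left(-1220\right) 1882 - \frac{757692}{2501}} = \frac{1}{-2296040 - \frac{757692}{2501}} = \frac{1}{- \frac{5743153732}{2501}} = - \frac{2501}{5743153732}$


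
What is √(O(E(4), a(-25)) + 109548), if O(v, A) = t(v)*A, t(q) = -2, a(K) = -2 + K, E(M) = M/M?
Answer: 3*√12178 ≈ 331.06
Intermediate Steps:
E(M) = 1
O(v, A) = -2*A
√(O(E(4), a(-25)) + 109548) = √(-2*(-2 - 25) + 109548) = √(-2*(-27) + 109548) = √(54 + 109548) = √109602 = 3*√12178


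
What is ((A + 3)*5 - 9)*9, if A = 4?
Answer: 234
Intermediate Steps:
((A + 3)*5 - 9)*9 = ((4 + 3)*5 - 9)*9 = (7*5 - 9)*9 = (35 - 9)*9 = 26*9 = 234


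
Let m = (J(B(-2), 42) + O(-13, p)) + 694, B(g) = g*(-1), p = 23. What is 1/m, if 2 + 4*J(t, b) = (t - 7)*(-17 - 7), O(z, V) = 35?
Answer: 2/1517 ≈ 0.0013184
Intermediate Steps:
B(g) = -g
J(t, b) = 83/2 - 6*t (J(t, b) = -½ + ((t - 7)*(-17 - 7))/4 = -½ + ((-7 + t)*(-24))/4 = -½ + (168 - 24*t)/4 = -½ + (42 - 6*t) = 83/2 - 6*t)
m = 1517/2 (m = ((83/2 - (-6)*(-2)) + 35) + 694 = ((83/2 - 6*2) + 35) + 694 = ((83/2 - 12) + 35) + 694 = (59/2 + 35) + 694 = 129/2 + 694 = 1517/2 ≈ 758.50)
1/m = 1/(1517/2) = 2/1517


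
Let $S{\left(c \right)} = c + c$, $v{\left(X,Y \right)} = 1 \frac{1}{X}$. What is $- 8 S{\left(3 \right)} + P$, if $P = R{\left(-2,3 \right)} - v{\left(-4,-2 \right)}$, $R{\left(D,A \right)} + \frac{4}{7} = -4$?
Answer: $- \frac{1465}{28} \approx -52.321$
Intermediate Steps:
$v{\left(X,Y \right)} = \frac{1}{X}$
$S{\left(c \right)} = 2 c$
$R{\left(D,A \right)} = - \frac{32}{7}$ ($R{\left(D,A \right)} = - \frac{4}{7} - 4 = - \frac{32}{7}$)
$P = - \frac{121}{28}$ ($P = - \frac{32}{7} - \frac{1}{-4} = - \frac{32}{7} - - \frac{1}{4} = - \frac{32}{7} + \frac{1}{4} = - \frac{121}{28} \approx -4.3214$)
$- 8 S{\left(3 \right)} + P = - 8 \cdot 2 \cdot 3 - \frac{121}{28} = \left(-8\right) 6 - \frac{121}{28} = -48 - \frac{121}{28} = - \frac{1465}{28}$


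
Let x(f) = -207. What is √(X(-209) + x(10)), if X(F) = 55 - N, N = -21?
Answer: I*√131 ≈ 11.446*I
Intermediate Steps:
X(F) = 76 (X(F) = 55 - 1*(-21) = 55 + 21 = 76)
√(X(-209) + x(10)) = √(76 - 207) = √(-131) = I*√131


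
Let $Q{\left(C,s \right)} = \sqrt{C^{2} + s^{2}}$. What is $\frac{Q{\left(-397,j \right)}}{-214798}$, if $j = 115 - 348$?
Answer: $- \frac{\sqrt{211898}}{214798} \approx -0.0021431$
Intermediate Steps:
$j = -233$ ($j = 115 - 348 = -233$)
$\frac{Q{\left(-397,j \right)}}{-214798} = \frac{\sqrt{\left(-397\right)^{2} + \left(-233\right)^{2}}}{-214798} = \sqrt{157609 + 54289} \left(- \frac{1}{214798}\right) = \sqrt{211898} \left(- \frac{1}{214798}\right) = - \frac{\sqrt{211898}}{214798}$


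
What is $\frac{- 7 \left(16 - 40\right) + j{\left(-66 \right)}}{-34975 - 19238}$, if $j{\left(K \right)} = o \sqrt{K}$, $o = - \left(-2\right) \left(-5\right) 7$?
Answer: $- \frac{56}{18071} + \frac{70 i \sqrt{66}}{54213} \approx -0.0030989 + 0.01049 i$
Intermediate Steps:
$o = -70$ ($o = - 10 \cdot 7 = \left(-1\right) 70 = -70$)
$j{\left(K \right)} = - 70 \sqrt{K}$
$\frac{- 7 \left(16 - 40\right) + j{\left(-66 \right)}}{-34975 - 19238} = \frac{- 7 \left(16 - 40\right) - 70 \sqrt{-66}}{-34975 - 19238} = \frac{\left(-7\right) \left(-24\right) - 70 i \sqrt{66}}{-54213} = \left(168 - 70 i \sqrt{66}\right) \left(- \frac{1}{54213}\right) = - \frac{56}{18071} + \frac{70 i \sqrt{66}}{54213}$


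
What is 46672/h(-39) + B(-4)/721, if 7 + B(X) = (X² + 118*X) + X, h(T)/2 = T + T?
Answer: -8430841/28119 ≈ -299.83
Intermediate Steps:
h(T) = 4*T (h(T) = 2*(T + T) = 2*(2*T) = 4*T)
B(X) = -7 + X² + 119*X (B(X) = -7 + ((X² + 118*X) + X) = -7 + (X² + 119*X) = -7 + X² + 119*X)
46672/h(-39) + B(-4)/721 = 46672/((4*(-39))) + (-7 + (-4)² + 119*(-4))/721 = 46672/(-156) + (-7 + 16 - 476)*(1/721) = 46672*(-1/156) - 467*1/721 = -11668/39 - 467/721 = -8430841/28119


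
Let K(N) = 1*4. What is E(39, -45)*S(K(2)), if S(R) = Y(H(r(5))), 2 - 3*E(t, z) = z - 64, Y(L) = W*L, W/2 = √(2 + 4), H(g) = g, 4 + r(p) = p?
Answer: 74*√6 ≈ 181.26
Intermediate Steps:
r(p) = -4 + p
W = 2*√6 (W = 2*√(2 + 4) = 2*√6 ≈ 4.8990)
K(N) = 4
Y(L) = 2*L*√6 (Y(L) = (2*√6)*L = 2*L*√6)
E(t, z) = 22 - z/3 (E(t, z) = ⅔ - (z - 64)/3 = ⅔ - (-64 + z)/3 = ⅔ + (64/3 - z/3) = 22 - z/3)
S(R) = 2*√6 (S(R) = 2*(-4 + 5)*√6 = 2*1*√6 = 2*√6)
E(39, -45)*S(K(2)) = (22 - ⅓*(-45))*(2*√6) = (22 + 15)*(2*√6) = 37*(2*√6) = 74*√6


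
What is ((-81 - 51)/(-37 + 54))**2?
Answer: 17424/289 ≈ 60.291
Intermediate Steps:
((-81 - 51)/(-37 + 54))**2 = (-132/17)**2 = 17424/289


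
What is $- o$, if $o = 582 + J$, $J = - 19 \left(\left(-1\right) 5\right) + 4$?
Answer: $-681$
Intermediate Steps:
$J = 99$ ($J = \left(-19\right) \left(-5\right) + 4 = 95 + 4 = 99$)
$o = 681$ ($o = 582 + 99 = 681$)
$- o = \left(-1\right) 681 = -681$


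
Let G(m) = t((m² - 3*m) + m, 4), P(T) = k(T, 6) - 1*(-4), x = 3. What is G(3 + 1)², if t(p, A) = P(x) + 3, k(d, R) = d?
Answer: 100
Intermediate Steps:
P(T) = 4 + T (P(T) = T - 1*(-4) = T + 4 = 4 + T)
t(p, A) = 10 (t(p, A) = (4 + 3) + 3 = 7 + 3 = 10)
G(m) = 10
G(3 + 1)² = 10² = 100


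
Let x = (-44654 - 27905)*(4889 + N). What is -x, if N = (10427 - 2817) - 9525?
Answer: 215790466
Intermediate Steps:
N = -1915 (N = 7610 - 9525 = -1915)
x = -215790466 (x = (-44654 - 27905)*(4889 - 1915) = -72559*2974 = -215790466)
-x = -1*(-215790466) = 215790466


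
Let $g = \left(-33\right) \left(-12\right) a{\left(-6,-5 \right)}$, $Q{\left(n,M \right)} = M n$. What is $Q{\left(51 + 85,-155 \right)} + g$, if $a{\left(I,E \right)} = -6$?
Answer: $-23456$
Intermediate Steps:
$g = -2376$ ($g = \left(-33\right) \left(-12\right) \left(-6\right) = 396 \left(-6\right) = -2376$)
$Q{\left(51 + 85,-155 \right)} + g = - 155 \left(51 + 85\right) - 2376 = \left(-155\right) 136 - 2376 = -21080 - 2376 = -23456$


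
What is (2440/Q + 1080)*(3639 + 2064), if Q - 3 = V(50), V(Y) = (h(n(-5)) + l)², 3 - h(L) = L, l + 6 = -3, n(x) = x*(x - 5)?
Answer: 19347769680/3139 ≈ 6.1637e+6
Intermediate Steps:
n(x) = x*(-5 + x)
l = -9 (l = -6 - 3 = -9)
h(L) = 3 - L
V(Y) = 3136 (V(Y) = ((3 - (-5)*(-5 - 5)) - 9)² = ((3 - (-5)*(-10)) - 9)² = ((3 - 1*50) - 9)² = ((3 - 50) - 9)² = (-47 - 9)² = (-56)² = 3136)
Q = 3139 (Q = 3 + 3136 = 3139)
(2440/Q + 1080)*(3639 + 2064) = (2440/3139 + 1080)*(3639 + 2064) = (2440*(1/3139) + 1080)*5703 = (2440/3139 + 1080)*5703 = (3392560/3139)*5703 = 19347769680/3139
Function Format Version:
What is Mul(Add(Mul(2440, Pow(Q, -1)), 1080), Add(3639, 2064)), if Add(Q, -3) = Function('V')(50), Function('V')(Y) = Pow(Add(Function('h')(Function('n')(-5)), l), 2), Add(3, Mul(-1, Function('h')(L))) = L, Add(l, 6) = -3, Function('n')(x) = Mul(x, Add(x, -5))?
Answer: Rational(19347769680, 3139) ≈ 6.1637e+6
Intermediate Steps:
Function('n')(x) = Mul(x, Add(-5, x))
l = -9 (l = Add(-6, -3) = -9)
Function('h')(L) = Add(3, Mul(-1, L))
Function('V')(Y) = 3136 (Function('V')(Y) = Pow(Add(Add(3, Mul(-1, Mul(-5, Add(-5, -5)))), -9), 2) = Pow(Add(Add(3, Mul(-1, Mul(-5, -10))), -9), 2) = Pow(Add(Add(3, Mul(-1, 50)), -9), 2) = Pow(Add(Add(3, -50), -9), 2) = Pow(Add(-47, -9), 2) = Pow(-56, 2) = 3136)
Q = 3139 (Q = Add(3, 3136) = 3139)
Mul(Add(Mul(2440, Pow(Q, -1)), 1080), Add(3639, 2064)) = Mul(Add(Mul(2440, Pow(3139, -1)), 1080), Add(3639, 2064)) = Mul(Add(Mul(2440, Rational(1, 3139)), 1080), 5703) = Mul(Add(Rational(2440, 3139), 1080), 5703) = Mul(Rational(3392560, 3139), 5703) = Rational(19347769680, 3139)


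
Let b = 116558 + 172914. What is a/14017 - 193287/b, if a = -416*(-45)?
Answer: 2709611961/4057529024 ≈ 0.66780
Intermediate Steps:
b = 289472
a = 18720
a/14017 - 193287/b = 18720/14017 - 193287/289472 = 2709611961/4057529024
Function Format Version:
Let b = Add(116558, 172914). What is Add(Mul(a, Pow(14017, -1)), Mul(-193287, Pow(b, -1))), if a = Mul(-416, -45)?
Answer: Rational(2709611961, 4057529024) ≈ 0.66780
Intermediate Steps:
b = 289472
a = 18720
Add(Mul(a, Pow(14017, -1)), Mul(-193287, Pow(b, -1))) = Add(Mul(18720, Pow(14017, -1)), Mul(-193287, Pow(289472, -1))) = Add(Mul(18720, Rational(1, 14017)), Mul(-193287, Rational(1, 289472))) = Add(Rational(18720, 14017), Rational(-193287, 289472)) = Rational(2709611961, 4057529024)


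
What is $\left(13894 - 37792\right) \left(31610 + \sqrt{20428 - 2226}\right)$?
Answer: $-755415780 - 23898 \sqrt{18202} \approx -7.5864 \cdot 10^{8}$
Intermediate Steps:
$\left(13894 - 37792\right) \left(31610 + \sqrt{20428 - 2226}\right) = - 23898 \left(31610 + \sqrt{18202}\right) = -755415780 - 23898 \sqrt{18202}$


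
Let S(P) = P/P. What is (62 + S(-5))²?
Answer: 3969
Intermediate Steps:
S(P) = 1
(62 + S(-5))² = (62 + 1)² = 63² = 3969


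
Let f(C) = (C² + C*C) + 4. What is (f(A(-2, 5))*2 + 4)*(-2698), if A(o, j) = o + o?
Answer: -205048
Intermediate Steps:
A(o, j) = 2*o
f(C) = 4 + 2*C² (f(C) = (C² + C²) + 4 = 2*C² + 4 = 4 + 2*C²)
(f(A(-2, 5))*2 + 4)*(-2698) = ((4 + 2*(2*(-2))²)*2 + 4)*(-2698) = ((4 + 2*(-4)²)*2 + 4)*(-2698) = ((4 + 2*16)*2 + 4)*(-2698) = ((4 + 32)*2 + 4)*(-2698) = (36*2 + 4)*(-2698) = (72 + 4)*(-2698) = 76*(-2698) = -205048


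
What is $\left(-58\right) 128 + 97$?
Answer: $-7327$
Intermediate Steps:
$\left(-58\right) 128 + 97 = -7424 + 97 = -7327$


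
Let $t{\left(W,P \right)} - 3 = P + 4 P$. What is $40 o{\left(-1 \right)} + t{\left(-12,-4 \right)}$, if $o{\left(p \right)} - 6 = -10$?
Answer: $-177$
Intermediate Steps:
$t{\left(W,P \right)} = 3 + 5 P$ ($t{\left(W,P \right)} = 3 + \left(P + 4 P\right) = 3 + 5 P$)
$o{\left(p \right)} = -4$ ($o{\left(p \right)} = 6 - 10 = -4$)
$40 o{\left(-1 \right)} + t{\left(-12,-4 \right)} = 40 \left(-4\right) + \left(3 + 5 \left(-4\right)\right) = -160 + \left(3 - 20\right) = -160 - 17 = -177$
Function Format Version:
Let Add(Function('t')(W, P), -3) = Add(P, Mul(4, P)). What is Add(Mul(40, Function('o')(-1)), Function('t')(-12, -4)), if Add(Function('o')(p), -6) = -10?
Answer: -177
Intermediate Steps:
Function('t')(W, P) = Add(3, Mul(5, P)) (Function('t')(W, P) = Add(3, Add(P, Mul(4, P))) = Add(3, Mul(5, P)))
Function('o')(p) = -4 (Function('o')(p) = Add(6, -10) = -4)
Add(Mul(40, Function('o')(-1)), Function('t')(-12, -4)) = Add(Mul(40, -4), Add(3, Mul(5, -4))) = Add(-160, Add(3, -20)) = Add(-160, -17) = -177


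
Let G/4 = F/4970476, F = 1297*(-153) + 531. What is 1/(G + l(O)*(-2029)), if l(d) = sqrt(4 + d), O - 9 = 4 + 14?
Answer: 245926726290/197061492376557294331 - 3132982915717669*sqrt(31)/197061492376557294331 ≈ -8.8518e-5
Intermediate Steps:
F = -197910 (F = -198441 + 531 = -197910)
G = -197910/1242619 (G = 4*(-197910/4970476) = 4*(-197910*1/4970476) = 4*(-98955/2485238) = -197910/1242619 ≈ -0.15927)
O = 27 (O = 9 + (4 + 14) = 9 + 18 = 27)
1/(G + l(O)*(-2029)) = 1/(-197910/1242619 + sqrt(4 + 27)*(-2029)) = 1/(-197910/1242619 + sqrt(31)*(-2029)) = 1/(-197910/1242619 - 2029*sqrt(31))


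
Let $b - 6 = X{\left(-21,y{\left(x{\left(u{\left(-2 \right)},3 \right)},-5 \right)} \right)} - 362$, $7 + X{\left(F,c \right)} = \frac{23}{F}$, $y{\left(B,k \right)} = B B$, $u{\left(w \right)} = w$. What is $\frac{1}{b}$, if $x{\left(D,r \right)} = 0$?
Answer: $- \frac{21}{7646} \approx -0.0027465$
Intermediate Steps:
$y{\left(B,k \right)} = B^{2}$
$X{\left(F,c \right)} = -7 + \frac{23}{F}$
$b = - \frac{7646}{21}$ ($b = 6 - \left(369 + \frac{23}{21}\right) = 6 + \left(\left(-7 + 23 \left(- \frac{1}{21}\right)\right) - 362\right) = 6 - \frac{7772}{21} = - \frac{7646}{21} \approx -364.1$)
$\frac{1}{b} = \frac{1}{- \frac{7646}{21}} = - \frac{21}{7646}$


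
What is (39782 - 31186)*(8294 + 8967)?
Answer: 148375556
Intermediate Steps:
(39782 - 31186)*(8294 + 8967) = 8596*17261 = 148375556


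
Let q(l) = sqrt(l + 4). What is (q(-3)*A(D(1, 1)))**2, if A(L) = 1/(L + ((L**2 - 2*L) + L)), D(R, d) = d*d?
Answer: 1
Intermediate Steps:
q(l) = sqrt(4 + l)
D(R, d) = d**2
A(L) = L**(-2) (A(L) = 1/(L + (L**2 - L)) = 1/(L**2) = L**(-2))
(q(-3)*A(D(1, 1)))**2 = (sqrt(4 - 3)/(1**2)**2)**2 = (sqrt(1)/1**2)**2 = (1*1)**2 = 1**2 = 1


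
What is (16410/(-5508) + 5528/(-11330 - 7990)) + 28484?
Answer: 21046978039/738990 ≈ 28481.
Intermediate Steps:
(16410/(-5508) + 5528/(-11330 - 7990)) + 28484 = (16410*(-1/5508) + 5528/(-19320)) + 28484 = (-2735/918 + 5528*(-1/19320)) + 28484 = (-2735/918 - 691/2415) + 28484 = -2413121/738990 + 28484 = 21046978039/738990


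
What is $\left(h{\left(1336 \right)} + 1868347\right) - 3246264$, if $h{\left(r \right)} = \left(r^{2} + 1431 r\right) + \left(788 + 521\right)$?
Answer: $2320104$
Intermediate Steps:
$h{\left(r \right)} = 1309 + r^{2} + 1431 r$ ($h{\left(r \right)} = \left(r^{2} + 1431 r\right) + 1309 = 1309 + r^{2} + 1431 r$)
$\left(h{\left(1336 \right)} + 1868347\right) - 3246264 = \left(\left(1309 + 1336^{2} + 1431 \cdot 1336\right) + 1868347\right) - 3246264 = \left(\left(1309 + 1784896 + 1911816\right) + 1868347\right) - 3246264 = \left(3698021 + 1868347\right) - 3246264 = 5566368 - 3246264 = 2320104$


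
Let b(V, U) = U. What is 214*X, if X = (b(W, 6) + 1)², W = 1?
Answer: 10486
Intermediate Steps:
X = 49 (X = (6 + 1)² = 7² = 49)
214*X = 214*49 = 10486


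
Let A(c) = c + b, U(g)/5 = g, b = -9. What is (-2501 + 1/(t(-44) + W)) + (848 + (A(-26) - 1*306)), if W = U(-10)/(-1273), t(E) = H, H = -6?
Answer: -15131745/7588 ≈ -1994.2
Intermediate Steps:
t(E) = -6
U(g) = 5*g
A(c) = -9 + c (A(c) = c - 9 = -9 + c)
W = 50/1273 (W = (5*(-10))/(-1273) = -50*(-1/1273) = 50/1273 ≈ 0.039277)
(-2501 + 1/(t(-44) + W)) + (848 + (A(-26) - 1*306)) = (-2501 + 1/(-6 + 50/1273)) + (848 + ((-9 - 26) - 1*306)) = (-2501 + 1/(-7588/1273)) + (848 + (-35 - 306)) = (-2501 - 1273/7588) + (848 - 341) = -18978861/7588 + 507 = -15131745/7588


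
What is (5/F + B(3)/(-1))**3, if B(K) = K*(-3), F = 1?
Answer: 2744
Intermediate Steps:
B(K) = -3*K
(5/F + B(3)/(-1))**3 = (5/1 - 3*3/(-1))**3 = (5*1 - 9*(-1))**3 = (5 + 9)**3 = 14**3 = 2744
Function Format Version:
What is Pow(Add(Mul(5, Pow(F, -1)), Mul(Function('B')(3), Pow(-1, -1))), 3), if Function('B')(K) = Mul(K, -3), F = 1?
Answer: 2744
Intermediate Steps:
Function('B')(K) = Mul(-3, K)
Pow(Add(Mul(5, Pow(F, -1)), Mul(Function('B')(3), Pow(-1, -1))), 3) = Pow(Add(Mul(5, Pow(1, -1)), Mul(Mul(-3, 3), Pow(-1, -1))), 3) = Pow(Add(Mul(5, 1), Mul(-9, -1)), 3) = Pow(Add(5, 9), 3) = Pow(14, 3) = 2744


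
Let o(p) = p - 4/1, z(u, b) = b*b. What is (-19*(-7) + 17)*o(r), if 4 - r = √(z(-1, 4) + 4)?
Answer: -300*√5 ≈ -670.82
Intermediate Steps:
z(u, b) = b²
r = 4 - 2*√5 (r = 4 - √(4² + 4) = 4 - √(16 + 4) = 4 - √20 = 4 - 2*√5 ≈ -0.47214)
o(p) = -4 + p (o(p) = p - 4 = -4 + p)
(-19*(-7) + 17)*o(r) = (-19*(-7) + 17)*(-4 + (4 - 2*√5)) = (133 + 17)*(-2*√5) = 150*(-2*√5) = -300*√5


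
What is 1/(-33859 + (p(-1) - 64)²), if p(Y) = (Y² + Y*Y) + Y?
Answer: -1/29890 ≈ -3.3456e-5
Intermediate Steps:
p(Y) = Y + 2*Y² (p(Y) = (Y² + Y²) + Y = 2*Y² + Y = Y + 2*Y²)
1/(-33859 + (p(-1) - 64)²) = 1/(-33859 + (-(1 + 2*(-1)) - 64)²) = 1/(-33859 + (-(1 - 2) - 64)²) = 1/(-33859 + (-1*(-1) - 64)²) = 1/(-33859 + (1 - 64)²) = 1/(-33859 + (-63)²) = 1/(-33859 + 3969) = 1/(-29890) = -1/29890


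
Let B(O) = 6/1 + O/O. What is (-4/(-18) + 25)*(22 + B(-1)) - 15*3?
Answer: 6178/9 ≈ 686.44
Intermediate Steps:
B(O) = 7 (B(O) = 6*1 + 1 = 6 + 1 = 7)
(-4/(-18) + 25)*(22 + B(-1)) - 15*3 = (-4/(-18) + 25)*(22 + 7) - 15*3 = (-4*(-1/18) + 25)*29 - 45 = (2/9 + 25)*29 - 45 = (227/9)*29 - 45 = 6583/9 - 45 = 6178/9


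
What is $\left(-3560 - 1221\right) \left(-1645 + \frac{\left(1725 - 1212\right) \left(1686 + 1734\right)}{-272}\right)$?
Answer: $\frac{2631820975}{68} \approx 3.8703 \cdot 10^{7}$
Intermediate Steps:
$\left(-3560 - 1221\right) \left(-1645 + \frac{\left(1725 - 1212\right) \left(1686 + 1734\right)}{-272}\right) = - 4781 \left(-1645 + 513 \cdot 3420 \left(- \frac{1}{272}\right)\right) = - 4781 \left(-1645 + 1754460 \left(- \frac{1}{272}\right)\right) = - 4781 \left(-1645 - \frac{438615}{68}\right) = \left(-4781\right) \left(- \frac{550475}{68}\right) = \frac{2631820975}{68}$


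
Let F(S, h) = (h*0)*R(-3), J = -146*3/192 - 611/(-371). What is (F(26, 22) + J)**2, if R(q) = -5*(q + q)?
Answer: 56715961/140944384 ≈ 0.40240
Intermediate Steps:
J = -7531/11872 (J = -438*1/192 - 611*(-1/371) = -73/32 + 611/371 = -7531/11872 ≈ -0.63435)
R(q) = -10*q
F(S, h) = 0 (F(S, h) = (h*0)*(-10*(-3)) = 0*30 = 0)
(F(26, 22) + J)**2 = (0 - 7531/11872)**2 = (-7531/11872)**2 = 56715961/140944384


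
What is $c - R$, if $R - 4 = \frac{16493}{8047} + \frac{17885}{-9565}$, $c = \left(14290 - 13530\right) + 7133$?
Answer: $\frac{121439796889}{15393911} \approx 7888.8$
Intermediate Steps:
$c = 7893$ ($c = 760 + 7133 = 7893$)
$R = \frac{64342634}{15393911}$ ($R = 4 + \left(\frac{16493}{8047} + \frac{17885}{-9565}\right) = 4 + \left(16493 \cdot \frac{1}{8047} + 17885 \left(- \frac{1}{9565}\right)\right) = 4 + \left(\frac{16493}{8047} - \frac{3577}{1913}\right) = 4 + \frac{2766990}{15393911} = \frac{64342634}{15393911} \approx 4.1797$)
$c - R = 7893 - \frac{64342634}{15393911} = \frac{121439796889}{15393911}$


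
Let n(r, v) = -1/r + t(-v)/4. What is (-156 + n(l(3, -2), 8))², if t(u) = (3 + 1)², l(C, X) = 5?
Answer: 579121/25 ≈ 23165.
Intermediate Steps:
t(u) = 16 (t(u) = 4² = 16)
n(r, v) = 4 - 1/r (n(r, v) = -1/r + 16/4 = -1/r + 16*(¼) = -1/r + 4 = 4 - 1/r)
(-156 + n(l(3, -2), 8))² = (-156 + (4 - 1/5))² = (-156 + (4 - 1*⅕))² = (-156 + (4 - ⅕))² = (-156 + 19/5)² = (-761/5)² = 579121/25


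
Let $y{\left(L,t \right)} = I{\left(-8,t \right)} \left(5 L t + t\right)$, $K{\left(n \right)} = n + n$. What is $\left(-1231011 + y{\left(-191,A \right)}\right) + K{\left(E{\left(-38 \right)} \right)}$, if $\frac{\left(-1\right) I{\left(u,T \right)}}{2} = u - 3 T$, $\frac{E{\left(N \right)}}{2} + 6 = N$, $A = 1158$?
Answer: $-7694584835$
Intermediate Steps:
$E{\left(N \right)} = -12 + 2 N$
$K{\left(n \right)} = 2 n$
$I{\left(u,T \right)} = - 2 u + 6 T$ ($I{\left(u,T \right)} = - 2 \left(u - 3 T\right) = - 2 u + 6 T$)
$y{\left(L,t \right)} = \left(16 + 6 t\right) \left(t + 5 L t\right)$ ($y{\left(L,t \right)} = \left(\left(-2\right) \left(-8\right) + 6 t\right) \left(5 L t + t\right) = \left(16 + 6 t\right) \left(5 L t + t\right) = \left(16 + 6 t\right) \left(t + 5 L t\right)$)
$\left(-1231011 + y{\left(-191,A \right)}\right) + K{\left(E{\left(-38 \right)} \right)} = \left(-1231011 + 2 \cdot 1158 \left(1 + 5 \left(-191\right)\right) \left(8 + 3 \cdot 1158\right)\right) + 2 \left(-12 + 2 \left(-38\right)\right) = \left(-1231011 + 2 \cdot 1158 \left(1 - 955\right) \left(8 + 3474\right)\right) + 2 \left(-12 - 76\right) = \left(-1231011 + 2 \cdot 1158 \left(-954\right) 3482\right) + 2 \left(-88\right) = \left(-1231011 - 7693353648\right) - 176 = -7694584659 - 176 = -7694584835$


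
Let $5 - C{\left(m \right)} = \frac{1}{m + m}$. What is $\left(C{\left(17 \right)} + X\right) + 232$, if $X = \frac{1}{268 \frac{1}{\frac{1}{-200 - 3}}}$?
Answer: $\frac{219166497}{924868} \approx 236.97$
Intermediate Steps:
$C{\left(m \right)} = 5 - \frac{1}{2 m}$ ($C{\left(m \right)} = 5 - \frac{1}{m + m} = 5 - \frac{1}{2 m}$)
$X = - \frac{1}{54404}$ ($X = \frac{1}{268 \frac{1}{\frac{1}{-203}}} = \frac{1}{268 \frac{1}{- \frac{1}{203}}} = \frac{1}{268 \left(-203\right)} = \frac{1}{-54404} = - \frac{1}{54404} \approx -1.8381 \cdot 10^{-5}$)
$\left(C{\left(17 \right)} + X\right) + 232 = \left(\left(5 - \frac{1}{2 \cdot 17}\right) - \frac{1}{54404}\right) + 232 = \left(\left(5 - \frac{1}{34}\right) - \frac{1}{54404}\right) + 232 = \left(\frac{169}{34} - \frac{1}{54404}\right) + 232 = \frac{4597121}{924868} + 232 = \frac{219166497}{924868}$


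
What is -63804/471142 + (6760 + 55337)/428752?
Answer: 950206083/101001537392 ≈ 0.0094078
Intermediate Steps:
-63804/471142 + (6760 + 55337)/428752 = -63804*1/471142 + 62097*(1/428752) = -31902/235571 + 62097/428752 = 950206083/101001537392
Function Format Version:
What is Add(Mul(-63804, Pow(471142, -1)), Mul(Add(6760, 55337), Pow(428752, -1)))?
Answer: Rational(950206083, 101001537392) ≈ 0.0094078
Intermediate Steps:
Add(Mul(-63804, Pow(471142, -1)), Mul(Add(6760, 55337), Pow(428752, -1))) = Add(Mul(-63804, Rational(1, 471142)), Mul(62097, Rational(1, 428752))) = Add(Rational(-31902, 235571), Rational(62097, 428752)) = Rational(950206083, 101001537392)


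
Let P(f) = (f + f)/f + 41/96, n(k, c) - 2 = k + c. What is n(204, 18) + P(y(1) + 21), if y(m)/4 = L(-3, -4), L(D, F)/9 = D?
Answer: 21737/96 ≈ 226.43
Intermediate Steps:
n(k, c) = 2 + c + k (n(k, c) = 2 + (k + c) = 2 + (c + k) = 2 + c + k)
L(D, F) = 9*D
y(m) = -108 (y(m) = 4*(9*(-3)) = 4*(-27) = -108)
P(f) = 233/96 (P(f) = (2*f)/f + 41*(1/96) = 2 + 41/96 = 233/96)
n(204, 18) + P(y(1) + 21) = (2 + 18 + 204) + 233/96 = 224 + 233/96 = 21737/96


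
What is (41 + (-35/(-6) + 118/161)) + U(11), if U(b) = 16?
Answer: 61405/966 ≈ 63.566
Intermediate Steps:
(41 + (-35/(-6) + 118/161)) + U(11) = (41 + (-35/(-6) + 118/161)) + 16 = (41 + (-35*(-⅙) + 118*(1/161))) + 16 = (41 + (35/6 + 118/161)) + 16 = (41 + 6343/966) + 16 = 45949/966 + 16 = 61405/966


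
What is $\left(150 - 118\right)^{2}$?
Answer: $1024$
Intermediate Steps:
$\left(150 - 118\right)^{2} = 32^{2} = 1024$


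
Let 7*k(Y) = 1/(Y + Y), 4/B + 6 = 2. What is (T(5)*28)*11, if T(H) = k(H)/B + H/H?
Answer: 1518/5 ≈ 303.60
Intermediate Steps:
B = -1 (B = 4/(-6 + 2) = 4/(-4) = 4*(-¼) = -1)
k(Y) = 1/(14*Y) (k(Y) = 1/(7*(Y + Y)) = 1/(7*((2*Y))) = (1/(2*Y))/7 = 1/(14*Y))
T(H) = 1 - 1/(14*H) (T(H) = (1/(14*H))/(-1) + H/H = (1/(14*H))*(-1) + 1 = -1/(14*H) + 1 = 1 - 1/(14*H))
(T(5)*28)*11 = (((-1/14 + 5)/5)*28)*11 = (((⅕)*(69/14))*28)*11 = ((69/70)*28)*11 = (138/5)*11 = 1518/5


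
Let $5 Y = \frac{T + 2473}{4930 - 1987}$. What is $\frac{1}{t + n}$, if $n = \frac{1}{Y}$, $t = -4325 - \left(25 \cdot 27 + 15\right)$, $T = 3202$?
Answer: $- \frac{1135}{5689082} \approx -0.0001995$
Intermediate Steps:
$Y = \frac{1135}{2943}$ ($Y = \frac{\left(3202 + 2473\right) \frac{1}{4930 - 1987}}{5} = \frac{5675 \cdot \frac{1}{2943}}{5} = \frac{1}{5} \cdot \frac{5675}{2943} = \frac{1135}{2943} \approx 0.38566$)
$t = -5015$ ($t = -4325 - \left(675 + 15\right) = -4325 - 690 = -5015$)
$n = \frac{2943}{1135}$ ($n = \frac{1}{\frac{1135}{2943}} = \frac{2943}{1135} \approx 2.593$)
$\frac{1}{t + n} = \frac{1}{-5015 + \frac{2943}{1135}} = \frac{1}{- \frac{5689082}{1135}} = - \frac{1135}{5689082}$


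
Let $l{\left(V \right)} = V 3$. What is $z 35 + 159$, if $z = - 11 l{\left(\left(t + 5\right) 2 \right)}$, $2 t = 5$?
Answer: $-17166$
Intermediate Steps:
$t = \frac{5}{2}$ ($t = \frac{1}{2} \cdot 5 = \frac{5}{2} \approx 2.5$)
$l{\left(V \right)} = 3 V$
$z = -495$ ($z = - 11 \cdot 3 \left(\frac{5}{2} + 5\right) 2 = - 11 \cdot 3 \cdot \frac{15}{2} \cdot 2 = - 11 \cdot 3 \cdot 15 = \left(-11\right) 45 = -495$)
$z 35 + 159 = \left(-495\right) 35 + 159 = -17325 + 159 = -17166$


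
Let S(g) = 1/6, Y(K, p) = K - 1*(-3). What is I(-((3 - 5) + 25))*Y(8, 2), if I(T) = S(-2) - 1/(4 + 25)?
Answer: 253/174 ≈ 1.4540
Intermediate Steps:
Y(K, p) = 3 + K (Y(K, p) = K + 3 = 3 + K)
S(g) = ⅙
I(T) = 23/174 (I(T) = ⅙ - 1/(4 + 25) = ⅙ - 1/29 = 23/174)
I(-((3 - 5) + 25))*Y(8, 2) = 23*(3 + 8)/174 = (23/174)*11 = 253/174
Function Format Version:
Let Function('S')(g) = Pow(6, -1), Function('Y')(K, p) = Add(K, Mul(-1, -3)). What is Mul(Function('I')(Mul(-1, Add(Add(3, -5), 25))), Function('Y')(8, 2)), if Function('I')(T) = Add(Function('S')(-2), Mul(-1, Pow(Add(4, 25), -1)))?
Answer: Rational(253, 174) ≈ 1.4540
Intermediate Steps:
Function('Y')(K, p) = Add(3, K) (Function('Y')(K, p) = Add(K, 3) = Add(3, K))
Function('S')(g) = Rational(1, 6)
Function('I')(T) = Rational(23, 174) (Function('I')(T) = Add(Rational(1, 6), Mul(-1, Pow(Add(4, 25), -1))) = Add(Rational(1, 6), Mul(-1, Pow(29, -1))) = Add(Rational(1, 6), Mul(-1, Rational(1, 29))) = Add(Rational(1, 6), Rational(-1, 29)) = Rational(23, 174))
Mul(Function('I')(Mul(-1, Add(Add(3, -5), 25))), Function('Y')(8, 2)) = Mul(Rational(23, 174), Add(3, 8)) = Mul(Rational(23, 174), 11) = Rational(253, 174)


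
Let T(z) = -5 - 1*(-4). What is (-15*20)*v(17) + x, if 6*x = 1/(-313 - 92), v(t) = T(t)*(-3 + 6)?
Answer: 2186999/2430 ≈ 900.00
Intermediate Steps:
T(z) = -1 (T(z) = -5 + 4 = -1)
v(t) = -3 (v(t) = -(-3 + 6) = -1*3 = -3)
x = -1/2430 (x = 1/(6*(-313 - 92)) = (⅙)/(-405) = (⅙)*(-1/405) = -1/2430 ≈ -0.00041152)
(-15*20)*v(17) + x = -15*20*(-3) - 1/2430 = -300*(-3) - 1/2430 = 900 - 1/2430 = 2186999/2430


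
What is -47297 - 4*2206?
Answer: -56121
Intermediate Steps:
-47297 - 4*2206 = -47297 - 1*8824 = -47297 - 8824 = -56121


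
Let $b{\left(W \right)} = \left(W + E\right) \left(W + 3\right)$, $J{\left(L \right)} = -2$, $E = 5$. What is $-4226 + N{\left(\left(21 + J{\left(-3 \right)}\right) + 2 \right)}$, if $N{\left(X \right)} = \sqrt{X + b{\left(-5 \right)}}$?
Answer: $-4226 + \sqrt{21} \approx -4221.4$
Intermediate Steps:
$b{\left(W \right)} = \left(3 + W\right) \left(5 + W\right)$ ($b{\left(W \right)} = \left(W + 5\right) \left(W + 3\right) = \left(5 + W\right) \left(3 + W\right) = \left(3 + W\right) \left(5 + W\right)$)
$N{\left(X \right)} = \sqrt{X}$ ($N{\left(X \right)} = \sqrt{X + \left(15 + \left(-5\right)^{2} + 8 \left(-5\right)\right)} = \sqrt{X + \left(15 + 25 - 40\right)} = \sqrt{X + 0} = \sqrt{X}$)
$-4226 + N{\left(\left(21 + J{\left(-3 \right)}\right) + 2 \right)} = -4226 + \sqrt{\left(21 - 2\right) + 2} = -4226 + \sqrt{19 + 2} = -4226 + \sqrt{21}$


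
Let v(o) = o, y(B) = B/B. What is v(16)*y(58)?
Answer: 16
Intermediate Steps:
y(B) = 1
v(16)*y(58) = 16*1 = 16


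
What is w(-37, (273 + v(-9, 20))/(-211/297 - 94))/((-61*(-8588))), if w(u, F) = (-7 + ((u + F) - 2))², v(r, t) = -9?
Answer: 470830641241/103626413029847 ≈ 0.0045435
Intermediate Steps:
w(u, F) = (-9 + F + u)² (w(u, F) = (-7 + ((F + u) - 2))² = (-7 + (-2 + F + u))² = (-9 + F + u)²)
w(-37, (273 + v(-9, 20))/(-211/297 - 94))/((-61*(-8588))) = (-9 + (273 - 9)/(-211/297 - 94) - 37)²/((-61*(-8588))) = (-9 + 264/(-211*1/297 - 94) - 37)²/523868 = (-9 + 264/(-211/297 - 94) - 37)²*(1/523868) = (-9 + 264/(-28129/297) - 37)²*(1/523868) = (-9 + 264*(-297/28129) - 37)²*(1/523868) = (-9 - 78408/28129 - 37)²*(1/523868) = (-1372342/28129)²*(1/523868) = (1883322564964/791240641)*(1/523868) = 470830641241/103626413029847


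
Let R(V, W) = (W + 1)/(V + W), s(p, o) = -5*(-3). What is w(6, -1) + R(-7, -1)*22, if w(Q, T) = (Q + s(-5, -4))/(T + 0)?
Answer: -21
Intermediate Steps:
s(p, o) = 15
R(V, W) = (1 + W)/(V + W)
w(Q, T) = (15 + Q)/T (w(Q, T) = (Q + 15)/(T + 0) = (15 + Q)/T)
w(6, -1) + R(-7, -1)*22 = (15 + 6)/(-1) + ((1 - 1)/(-7 - 1))*22 = -1*21 + (0/(-8))*22 = -21 - ⅛*0*22 = -21 + 0*22 = -21 + 0 = -21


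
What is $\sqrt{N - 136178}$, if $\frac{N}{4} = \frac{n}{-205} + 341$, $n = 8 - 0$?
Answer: $\frac{i \sqrt{5665564910}}{205} \approx 367.17 i$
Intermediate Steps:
$n = 8$ ($n = 8 + 0 = 8$)
$N = \frac{279588}{205}$ ($N = 4 \left(\frac{1}{-205} \cdot 8 + 341\right) = 4 \left(\left(- \frac{1}{205}\right) 8 + 341\right) = 4 \left(- \frac{8}{205} + 341\right) = 4 \cdot \frac{69897}{205} = \frac{279588}{205} \approx 1363.8$)
$\sqrt{N - 136178} = \sqrt{\frac{279588}{205} - 136178} = \sqrt{- \frac{27636902}{205}} = \frac{i \sqrt{5665564910}}{205}$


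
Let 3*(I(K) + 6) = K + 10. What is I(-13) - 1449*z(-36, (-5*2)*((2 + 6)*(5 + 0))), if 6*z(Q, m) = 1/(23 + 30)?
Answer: -1225/106 ≈ -11.557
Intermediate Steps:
I(K) = -8/3 + K/3 (I(K) = -6 + (K + 10)/3 = -6 + (10 + K)/3 = -6 + (10/3 + K/3) = -8/3 + K/3)
z(Q, m) = 1/318 (z(Q, m) = 1/(6*(23 + 30)) = (⅙)/53 = (⅙)*(1/53) = 1/318)
I(-13) - 1449*z(-36, (-5*2)*((2 + 6)*(5 + 0))) = (-8/3 + (⅓)*(-13)) - 1449*1/318 = (-8/3 - 13/3) - 483/106 = -7 - 483/106 = -1225/106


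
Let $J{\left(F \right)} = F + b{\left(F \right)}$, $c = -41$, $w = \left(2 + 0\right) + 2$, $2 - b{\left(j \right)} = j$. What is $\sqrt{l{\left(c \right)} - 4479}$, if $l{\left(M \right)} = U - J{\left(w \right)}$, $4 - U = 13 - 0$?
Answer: $i \sqrt{4490} \approx 67.007 i$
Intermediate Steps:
$b{\left(j \right)} = 2 - j$
$w = 4$ ($w = 2 + 2 = 4$)
$J{\left(F \right)} = 2$ ($J{\left(F \right)} = F - \left(-2 + F\right) = 2$)
$U = -9$ ($U = 4 - \left(13 - 0\right) = 4 - \left(13 + 0\right) = 4 - 13 = -9$)
$l{\left(M \right)} = -11$ ($l{\left(M \right)} = -9 - 2 = -11$)
$\sqrt{l{\left(c \right)} - 4479} = \sqrt{-11 - 4479} = \sqrt{-4490} = i \sqrt{4490}$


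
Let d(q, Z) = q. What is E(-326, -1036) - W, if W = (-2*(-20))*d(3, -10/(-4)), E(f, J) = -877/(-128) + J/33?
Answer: -610547/4224 ≈ -144.54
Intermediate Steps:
E(f, J) = 877/128 + J/33 (E(f, J) = -877*(-1/128) + J*(1/33) = 877/128 + J/33)
W = 120 (W = -2*(-20)*3 = 40*3 = 120)
E(-326, -1036) - W = (877/128 + (1/33)*(-1036)) - 1*120 = (877/128 - 1036/33) - 120 = -103667/4224 - 120 = -610547/4224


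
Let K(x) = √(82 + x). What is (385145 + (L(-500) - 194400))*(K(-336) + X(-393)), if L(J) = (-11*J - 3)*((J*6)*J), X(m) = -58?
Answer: -478250063210 + 8245690745*I*√254 ≈ -4.7825e+11 + 1.3141e+11*I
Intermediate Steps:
L(J) = 6*J²*(-3 - 11*J) (L(J) = (-3 - 11*J)*((6*J)*J) = (-3 - 11*J)*(6*J²) = 6*J²*(-3 - 11*J))
(385145 + (L(-500) - 194400))*(K(-336) + X(-393)) = (385145 + ((-500)²*(-18 - 66*(-500)) - 194400))*(√(82 - 336) - 58) = (385145 + (250000*(-18 + 33000) - 194400))*(√(-254) - 58) = (385145 + (250000*32982 - 194400))*(I*√254 - 58) = (385145 + (8245500000 - 194400))*(-58 + I*√254) = (385145 + 8245305600)*(-58 + I*√254) = 8245690745*(-58 + I*√254) = -478250063210 + 8245690745*I*√254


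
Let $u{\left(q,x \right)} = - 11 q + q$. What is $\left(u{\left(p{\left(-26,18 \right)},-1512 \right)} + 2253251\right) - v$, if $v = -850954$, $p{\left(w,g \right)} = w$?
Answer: $3104465$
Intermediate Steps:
$u{\left(q,x \right)} = - 10 q$
$\left(u{\left(p{\left(-26,18 \right)},-1512 \right)} + 2253251\right) - v = \left(\left(-10\right) \left(-26\right) + 2253251\right) - -850954 = \left(260 + 2253251\right) + 850954 = 2253511 + 850954 = 3104465$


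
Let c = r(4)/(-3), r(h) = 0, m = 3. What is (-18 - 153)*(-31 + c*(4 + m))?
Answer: 5301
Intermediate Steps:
c = 0 (c = 0/(-3) = 0*(-⅓) = 0)
(-18 - 153)*(-31 + c*(4 + m)) = (-18 - 153)*(-31 + 0*(4 + 3)) = -171*(-31 + 0*7) = -171*(-31 + 0) = -171*(-31) = 5301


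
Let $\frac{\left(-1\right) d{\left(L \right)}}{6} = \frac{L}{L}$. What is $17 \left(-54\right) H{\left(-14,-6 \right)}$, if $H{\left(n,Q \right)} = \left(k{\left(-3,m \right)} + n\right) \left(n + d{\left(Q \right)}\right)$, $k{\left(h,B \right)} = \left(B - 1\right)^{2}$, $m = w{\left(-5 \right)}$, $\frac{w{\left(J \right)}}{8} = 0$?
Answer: $-238680$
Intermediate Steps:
$w{\left(J \right)} = 0$ ($w{\left(J \right)} = 8 \cdot 0 = 0$)
$d{\left(L \right)} = -6$ ($d{\left(L \right)} = - 6 \frac{L}{L} = \left(-6\right) 1 = -6$)
$m = 0$
$k{\left(h,B \right)} = \left(-1 + B\right)^{2}$
$H{\left(n,Q \right)} = \left(1 + n\right) \left(-6 + n\right)$ ($H{\left(n,Q \right)} = \left(\left(-1 + 0\right)^{2} + n\right) \left(n - 6\right) = \left(\left(-1\right)^{2} + n\right) \left(-6 + n\right) = \left(1 + n\right) \left(-6 + n\right)$)
$17 \left(-54\right) H{\left(-14,-6 \right)} = 17 \left(-54\right) \left(-6 + \left(-14\right)^{2} - -70\right) = - 918 \left(-6 + 196 + 70\right) = \left(-918\right) 260 = -238680$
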